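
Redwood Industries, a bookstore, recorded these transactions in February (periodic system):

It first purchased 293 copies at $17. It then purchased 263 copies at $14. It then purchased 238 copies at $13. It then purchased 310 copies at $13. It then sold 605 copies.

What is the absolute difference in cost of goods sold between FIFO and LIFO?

$1,378

FIFO COGS: 293 @ $17 + 263 @ $14 + 49 @ $13 = $9,300
LIFO COGS: 310 @ $13 + 238 @ $13 + 57 @ $14 = $7,922
Difference = |$9,300 − $7,922| = $1,378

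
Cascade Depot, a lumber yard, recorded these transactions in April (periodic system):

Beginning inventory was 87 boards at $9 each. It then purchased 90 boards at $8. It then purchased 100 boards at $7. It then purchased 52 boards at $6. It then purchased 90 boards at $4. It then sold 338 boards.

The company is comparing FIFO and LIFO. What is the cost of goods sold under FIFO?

COGS = $2,551

FIFO COGS: 87 @ $9 + 90 @ $8 + 100 @ $7 + 52 @ $6 + 9 @ $4 = $2,551
LIFO COGS: 90 @ $4 + 52 @ $6 + 100 @ $7 + 90 @ $8 + 6 @ $9 = $2,146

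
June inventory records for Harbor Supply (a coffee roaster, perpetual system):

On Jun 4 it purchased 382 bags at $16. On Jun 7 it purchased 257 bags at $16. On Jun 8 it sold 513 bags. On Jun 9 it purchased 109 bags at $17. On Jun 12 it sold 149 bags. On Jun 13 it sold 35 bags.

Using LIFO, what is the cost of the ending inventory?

Jun 8, 513 sold [LIFO — newest first]: 257 @ $16 + 256 @ $16 = $8,208
Jun 12, 149 sold [LIFO — newest first]: 109 @ $17 + 40 @ $16 = $2,493
Jun 13, 35 sold [LIFO — newest first]: 35 @ $16 = $560
Total COGS = $8,208 + $2,493 + $560 = $11,261
Ending inventory: 51 @ $16 = $816

Ending inventory = $816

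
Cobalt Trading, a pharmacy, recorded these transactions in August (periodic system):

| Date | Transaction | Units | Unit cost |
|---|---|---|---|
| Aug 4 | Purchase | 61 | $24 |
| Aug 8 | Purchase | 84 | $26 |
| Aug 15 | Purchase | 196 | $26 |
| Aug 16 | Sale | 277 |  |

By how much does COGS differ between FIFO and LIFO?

$122

FIFO COGS: 61 @ $24 + 84 @ $26 + 132 @ $26 = $7,080
LIFO COGS: 196 @ $26 + 81 @ $26 = $7,202
Difference = |$7,080 − $7,202| = $122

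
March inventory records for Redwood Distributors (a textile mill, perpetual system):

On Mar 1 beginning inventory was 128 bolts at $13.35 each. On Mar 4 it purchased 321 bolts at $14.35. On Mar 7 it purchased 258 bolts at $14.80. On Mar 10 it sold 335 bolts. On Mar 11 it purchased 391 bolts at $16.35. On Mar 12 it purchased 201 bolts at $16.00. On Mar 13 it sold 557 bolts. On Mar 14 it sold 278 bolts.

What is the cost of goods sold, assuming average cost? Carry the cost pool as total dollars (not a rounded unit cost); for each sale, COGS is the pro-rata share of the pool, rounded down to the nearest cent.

After Mar 1: 128 on hand, pool $1,708.80 (≈ $13.3500 each)
After Mar 4: 449 on hand, pool $6,315.15 (≈ $14.0649 each)
After Mar 7: 707 on hand, pool $10,133.55 (≈ $14.3332 each)
Mar 10, sell 335: 335/707 × $10,133.55 → $4,801.61
After Mar 11: 763 on hand, pool $11,724.79 (≈ $15.3667 each)
After Mar 12: 964 on hand, pool $14,940.79 (≈ $15.4987 each)
Mar 13, sell 557: 557/964 × $14,940.79 → $8,632.80
Mar 14, sell 278: 278/407 × $6,307.99 → $4,308.65
Total COGS = $4,801.61 + $8,632.80 + $4,308.65 = $17,743.06
Ending inventory (cost pool remaining) = $1,999.34
Check: goods available $19,742.40 = COGS $17,743.06 + ending $1,999.34

COGS = $17,743.06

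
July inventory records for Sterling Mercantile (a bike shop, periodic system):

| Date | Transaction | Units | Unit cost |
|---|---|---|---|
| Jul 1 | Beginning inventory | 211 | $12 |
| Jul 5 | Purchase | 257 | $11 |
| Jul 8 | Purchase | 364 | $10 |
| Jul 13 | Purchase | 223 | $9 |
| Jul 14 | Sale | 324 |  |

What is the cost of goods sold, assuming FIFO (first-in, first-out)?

COGS = $3,775

Jul 14, 324 sold [FIFO — oldest first]: 211 @ $12 + 113 @ $11 = $3,775
Ending inventory: 144 @ $11 + 364 @ $10 + 223 @ $9 = $7,231
Check: goods available $11,006 = COGS $3,775 + ending $7,231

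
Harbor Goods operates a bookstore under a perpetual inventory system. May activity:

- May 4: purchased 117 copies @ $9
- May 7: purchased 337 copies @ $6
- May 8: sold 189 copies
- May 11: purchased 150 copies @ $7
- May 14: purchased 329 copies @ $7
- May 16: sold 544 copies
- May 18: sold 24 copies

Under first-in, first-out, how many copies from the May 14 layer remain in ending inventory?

May 8, 189 sold [FIFO — oldest first]: 117 @ $9 + 72 @ $6 = $1,485
May 16, 544 sold [FIFO — oldest first]: 265 @ $6 + 150 @ $7 + 129 @ $7 = $3,543
May 18, 24 sold [FIFO — oldest first]: 24 @ $7 = $168
Total COGS = $1,485 + $3,543 + $168 = $5,196
Ending inventory: 176 @ $7 = $1,232
Check: goods available $6,428 = COGS $5,196 + ending $1,232

176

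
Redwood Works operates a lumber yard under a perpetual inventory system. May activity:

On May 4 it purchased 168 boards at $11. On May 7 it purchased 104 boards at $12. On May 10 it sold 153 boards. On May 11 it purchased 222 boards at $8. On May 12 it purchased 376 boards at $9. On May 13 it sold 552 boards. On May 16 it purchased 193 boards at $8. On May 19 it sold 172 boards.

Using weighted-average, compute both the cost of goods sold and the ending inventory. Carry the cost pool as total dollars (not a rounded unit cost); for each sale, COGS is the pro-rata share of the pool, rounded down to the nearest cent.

COGS = $8,218.91; ending inventory = $1,581.09

After May 4: 168 on hand, pool $1,848.00 (≈ $11.0000 each)
After May 7: 272 on hand, pool $3,096.00 (≈ $11.3824 each)
May 10, sell 153: 153/272 × $3,096.00 → $1,741.50
After May 11: 341 on hand, pool $3,130.50 (≈ $9.1804 each)
After May 12: 717 on hand, pool $6,514.50 (≈ $9.0858 each)
May 13, sell 552: 552/717 × $6,514.50 → $5,015.34
After May 16: 358 on hand, pool $3,043.16 (≈ $8.5004 each)
May 19, sell 172: 172/358 × $3,043.16 → $1,462.07
Total COGS = $1,741.50 + $5,015.34 + $1,462.07 = $8,218.91
Ending inventory (cost pool remaining) = $1,581.09
Check: goods available $9,800.00 = COGS $8,218.91 + ending $1,581.09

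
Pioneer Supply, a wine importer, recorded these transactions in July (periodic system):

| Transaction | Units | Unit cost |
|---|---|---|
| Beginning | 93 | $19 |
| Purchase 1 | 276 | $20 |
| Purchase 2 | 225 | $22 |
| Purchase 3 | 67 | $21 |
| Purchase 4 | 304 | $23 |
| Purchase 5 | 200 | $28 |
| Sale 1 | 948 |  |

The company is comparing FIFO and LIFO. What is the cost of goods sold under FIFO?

COGS = $20,245

FIFO COGS: 93 @ $19 + 276 @ $20 + 225 @ $22 + 67 @ $21 + 287 @ $23 = $20,245
LIFO COGS: 200 @ $28 + 304 @ $23 + 67 @ $21 + 225 @ $22 + 152 @ $20 = $21,989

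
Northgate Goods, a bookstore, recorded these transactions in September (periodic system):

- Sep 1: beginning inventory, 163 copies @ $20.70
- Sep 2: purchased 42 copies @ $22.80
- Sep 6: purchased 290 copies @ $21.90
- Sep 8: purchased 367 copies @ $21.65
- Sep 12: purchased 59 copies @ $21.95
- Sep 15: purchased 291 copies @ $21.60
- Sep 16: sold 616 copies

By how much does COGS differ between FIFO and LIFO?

$37.20

FIFO COGS: 163 @ $20.70 + 42 @ $22.80 + 290 @ $21.90 + 121 @ $21.65 = $13,302.35
LIFO COGS: 291 @ $21.60 + 59 @ $21.95 + 266 @ $21.65 = $13,339.55
Difference = |$13,302.35 − $13,339.55| = $37.20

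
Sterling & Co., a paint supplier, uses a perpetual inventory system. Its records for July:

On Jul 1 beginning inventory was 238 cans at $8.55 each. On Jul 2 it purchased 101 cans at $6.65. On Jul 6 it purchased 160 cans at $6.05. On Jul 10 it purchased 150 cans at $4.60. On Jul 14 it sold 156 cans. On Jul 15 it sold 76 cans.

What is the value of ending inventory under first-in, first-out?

Jul 14, 156 sold [FIFO — oldest first]: 156 @ $8.55 = $1,333.80
Jul 15, 76 sold [FIFO — oldest first]: 76 @ $8.55 = $649.80
Total COGS = $1,333.80 + $649.80 = $1,983.60
Ending inventory: 6 @ $8.55 + 101 @ $6.65 + 160 @ $6.05 + 150 @ $4.60 = $2,380.95
Check: goods available $4,364.55 = COGS $1,983.60 + ending $2,380.95

Ending inventory = $2,380.95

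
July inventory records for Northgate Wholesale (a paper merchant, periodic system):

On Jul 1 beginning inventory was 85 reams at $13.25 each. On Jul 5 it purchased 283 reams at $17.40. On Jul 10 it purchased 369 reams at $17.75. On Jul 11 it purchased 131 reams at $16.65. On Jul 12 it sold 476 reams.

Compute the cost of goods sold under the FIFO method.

Jul 12, 476 sold [FIFO — oldest first]: 85 @ $13.25 + 283 @ $17.40 + 108 @ $17.75 = $7,967.45
Ending inventory: 261 @ $17.75 + 131 @ $16.65 = $6,813.90

COGS = $7,967.45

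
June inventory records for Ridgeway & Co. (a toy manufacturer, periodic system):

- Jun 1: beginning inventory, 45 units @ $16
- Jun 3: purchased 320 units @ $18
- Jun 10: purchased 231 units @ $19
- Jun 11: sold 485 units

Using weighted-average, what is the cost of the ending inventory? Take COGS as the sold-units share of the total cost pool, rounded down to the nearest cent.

Ending inventory = $2,024.27

Jun 11, sell 485: 485/596 × $10,869.00 → $8,844.73
Ending inventory (cost pool remaining) = $2,024.27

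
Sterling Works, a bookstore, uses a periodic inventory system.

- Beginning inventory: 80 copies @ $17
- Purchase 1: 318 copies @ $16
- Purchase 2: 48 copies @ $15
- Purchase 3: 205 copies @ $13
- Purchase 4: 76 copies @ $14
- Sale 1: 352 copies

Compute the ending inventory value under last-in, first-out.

Sale 1 (352) [LIFO — newest first]: 76 @ $14 + 205 @ $13 + 48 @ $15 + 23 @ $16 = $4,817
Ending inventory: 80 @ $17 + 295 @ $16 = $6,080
Check: goods available $10,897 = COGS $4,817 + ending $6,080

Ending inventory = $6,080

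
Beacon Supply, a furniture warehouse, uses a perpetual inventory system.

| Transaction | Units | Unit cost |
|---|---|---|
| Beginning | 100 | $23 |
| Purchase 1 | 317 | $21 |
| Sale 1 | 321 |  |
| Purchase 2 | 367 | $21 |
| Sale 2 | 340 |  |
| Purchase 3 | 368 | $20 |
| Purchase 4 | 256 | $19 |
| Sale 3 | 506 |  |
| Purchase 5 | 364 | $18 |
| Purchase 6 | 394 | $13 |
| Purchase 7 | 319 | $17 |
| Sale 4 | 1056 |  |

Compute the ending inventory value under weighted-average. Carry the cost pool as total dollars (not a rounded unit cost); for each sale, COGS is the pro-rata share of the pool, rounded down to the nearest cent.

After Beginning: 100 on hand, pool $2,300.00 (≈ $23.0000 each)
After Purchase 1: 417 on hand, pool $8,957.00 (≈ $21.4796 each)
Sale 1, sell 321: 321/417 × $8,957.00 → $6,894.95
After Purchase 2: 463 on hand, pool $9,769.05 (≈ $21.0995 each)
Sale 2, sell 340: 340/463 × $9,769.05 → $7,173.81
After Purchase 3: 491 on hand, pool $9,955.24 (≈ $20.2754 each)
After Purchase 4: 747 on hand, pool $14,819.24 (≈ $19.8383 each)
Sale 3, sell 506: 506/747 × $14,819.24 → $10,038.20
After Purchase 5: 605 on hand, pool $11,333.04 (≈ $18.7323 each)
After Purchase 6: 999 on hand, pool $16,455.04 (≈ $16.4715 each)
After Purchase 7: 1318 on hand, pool $21,878.04 (≈ $16.5994 each)
Sale 4, sell 1056: 1056/1318 × $21,878.04 → $17,528.99
Total COGS = $6,894.95 + $7,173.81 + $10,038.20 + $17,528.99 = $41,635.95
Ending inventory (cost pool remaining) = $4,349.05

Ending inventory = $4,349.05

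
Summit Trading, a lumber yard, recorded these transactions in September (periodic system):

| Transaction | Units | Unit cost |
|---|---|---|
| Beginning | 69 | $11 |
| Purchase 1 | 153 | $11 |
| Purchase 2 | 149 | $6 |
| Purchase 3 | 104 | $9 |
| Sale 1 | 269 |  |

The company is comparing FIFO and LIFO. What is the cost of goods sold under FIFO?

FIFO COGS: 69 @ $11 + 153 @ $11 + 47 @ $6 = $2,724
LIFO COGS: 104 @ $9 + 149 @ $6 + 16 @ $11 = $2,006

COGS = $2,724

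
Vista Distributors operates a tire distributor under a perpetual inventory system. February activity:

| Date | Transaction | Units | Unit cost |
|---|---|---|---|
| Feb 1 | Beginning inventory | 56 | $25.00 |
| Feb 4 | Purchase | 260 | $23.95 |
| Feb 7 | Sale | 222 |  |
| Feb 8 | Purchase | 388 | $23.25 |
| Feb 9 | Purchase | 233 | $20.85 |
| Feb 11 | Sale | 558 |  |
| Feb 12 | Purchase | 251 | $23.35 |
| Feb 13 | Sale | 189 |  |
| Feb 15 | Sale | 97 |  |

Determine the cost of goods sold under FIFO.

COGS = $24,518.20

Feb 7, 222 sold [FIFO — oldest first]: 56 @ $25.00 + 166 @ $23.95 = $5,375.70
Feb 11, 558 sold [FIFO — oldest first]: 94 @ $23.95 + 388 @ $23.25 + 76 @ $20.85 = $12,856.90
Feb 13, 189 sold [FIFO — oldest first]: 157 @ $20.85 + 32 @ $23.35 = $4,020.65
Feb 15, 97 sold [FIFO — oldest first]: 97 @ $23.35 = $2,264.95
Total COGS = $5,375.70 + $12,856.90 + $4,020.65 + $2,264.95 = $24,518.20
Ending inventory: 122 @ $23.35 = $2,848.70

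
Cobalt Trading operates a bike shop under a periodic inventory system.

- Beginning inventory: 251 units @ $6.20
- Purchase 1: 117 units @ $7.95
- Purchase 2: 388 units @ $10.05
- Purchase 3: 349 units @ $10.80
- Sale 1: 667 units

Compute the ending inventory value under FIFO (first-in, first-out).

Ending inventory = $4,663.65

Sale 1 (667) [FIFO — oldest first]: 251 @ $6.20 + 117 @ $7.95 + 299 @ $10.05 = $5,491.30
Ending inventory: 89 @ $10.05 + 349 @ $10.80 = $4,663.65
Check: goods available $10,154.95 = COGS $5,491.30 + ending $4,663.65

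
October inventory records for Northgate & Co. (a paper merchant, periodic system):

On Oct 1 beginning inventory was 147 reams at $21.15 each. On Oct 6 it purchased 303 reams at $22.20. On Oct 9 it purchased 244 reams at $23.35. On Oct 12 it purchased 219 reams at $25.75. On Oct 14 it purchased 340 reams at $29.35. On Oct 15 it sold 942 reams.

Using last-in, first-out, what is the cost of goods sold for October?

COGS = $24,401.45

Oct 15, 942 sold [LIFO — newest first]: 340 @ $29.35 + 219 @ $25.75 + 244 @ $23.35 + 139 @ $22.20 = $24,401.45
Ending inventory: 147 @ $21.15 + 164 @ $22.20 = $6,749.85
Check: goods available $31,151.30 = COGS $24,401.45 + ending $6,749.85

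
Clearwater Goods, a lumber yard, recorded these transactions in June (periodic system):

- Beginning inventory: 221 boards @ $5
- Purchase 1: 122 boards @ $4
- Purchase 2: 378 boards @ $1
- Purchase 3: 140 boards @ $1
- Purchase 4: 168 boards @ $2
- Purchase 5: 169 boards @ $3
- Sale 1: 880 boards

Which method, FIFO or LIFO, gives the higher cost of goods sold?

FIFO COGS: 221 @ $5 + 122 @ $4 + 378 @ $1 + 140 @ $1 + 19 @ $2 = $2,149
LIFO COGS: 169 @ $3 + 168 @ $2 + 140 @ $1 + 378 @ $1 + 25 @ $4 = $1,461

FIFO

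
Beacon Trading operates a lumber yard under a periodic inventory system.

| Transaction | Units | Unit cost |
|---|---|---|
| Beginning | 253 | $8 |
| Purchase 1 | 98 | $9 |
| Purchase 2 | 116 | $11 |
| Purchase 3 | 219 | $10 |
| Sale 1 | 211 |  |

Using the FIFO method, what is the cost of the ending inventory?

Sale 1 (211) [FIFO — oldest first]: 211 @ $8 = $1,688
Ending inventory: 42 @ $8 + 98 @ $9 + 116 @ $11 + 219 @ $10 = $4,684
Check: goods available $6,372 = COGS $1,688 + ending $4,684

Ending inventory = $4,684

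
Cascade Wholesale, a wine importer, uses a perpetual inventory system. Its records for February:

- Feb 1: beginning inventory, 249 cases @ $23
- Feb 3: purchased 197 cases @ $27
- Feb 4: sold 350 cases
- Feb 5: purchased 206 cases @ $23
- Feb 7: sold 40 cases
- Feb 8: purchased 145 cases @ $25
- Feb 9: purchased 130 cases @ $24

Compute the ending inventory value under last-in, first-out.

Feb 4, 350 sold [LIFO — newest first]: 197 @ $27 + 153 @ $23 = $8,838
Feb 7, 40 sold [LIFO — newest first]: 40 @ $23 = $920
Total COGS = $8,838 + $920 = $9,758
Ending inventory: 96 @ $23 + 166 @ $23 + 145 @ $25 + 130 @ $24 = $12,771

Ending inventory = $12,771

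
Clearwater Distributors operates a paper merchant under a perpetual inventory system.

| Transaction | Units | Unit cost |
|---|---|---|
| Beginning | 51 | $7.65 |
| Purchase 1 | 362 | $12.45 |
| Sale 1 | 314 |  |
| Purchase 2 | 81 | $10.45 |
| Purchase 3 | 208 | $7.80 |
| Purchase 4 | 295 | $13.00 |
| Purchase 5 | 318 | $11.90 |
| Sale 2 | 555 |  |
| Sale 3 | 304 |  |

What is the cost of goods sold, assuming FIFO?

COGS = $13,295.30

Sale 1 (314) [FIFO — oldest first]: 51 @ $7.65 + 263 @ $12.45 = $3,664.50
Sale 2 (555) [FIFO — oldest first]: 99 @ $12.45 + 81 @ $10.45 + 208 @ $7.80 + 167 @ $13.00 = $5,872.40
Sale 3 (304) [FIFO — oldest first]: 128 @ $13.00 + 176 @ $11.90 = $3,758.40
Total COGS = $3,664.50 + $5,872.40 + $3,758.40 = $13,295.30
Ending inventory: 142 @ $11.90 = $1,689.80
Check: goods available $14,985.10 = COGS $13,295.30 + ending $1,689.80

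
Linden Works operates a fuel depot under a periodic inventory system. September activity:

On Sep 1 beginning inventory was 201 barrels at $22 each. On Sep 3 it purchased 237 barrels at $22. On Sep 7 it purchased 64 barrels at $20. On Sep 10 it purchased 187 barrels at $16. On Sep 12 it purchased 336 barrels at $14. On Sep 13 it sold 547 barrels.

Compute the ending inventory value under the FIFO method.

Ending inventory = $6,976

Sep 13, 547 sold [FIFO — oldest first]: 201 @ $22 + 237 @ $22 + 64 @ $20 + 45 @ $16 = $11,636
Ending inventory: 142 @ $16 + 336 @ $14 = $6,976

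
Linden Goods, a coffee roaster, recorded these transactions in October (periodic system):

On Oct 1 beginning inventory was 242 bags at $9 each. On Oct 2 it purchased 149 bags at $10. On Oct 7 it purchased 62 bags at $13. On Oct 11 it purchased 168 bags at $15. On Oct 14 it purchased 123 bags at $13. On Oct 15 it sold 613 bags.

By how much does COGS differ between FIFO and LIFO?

FIFO COGS: 242 @ $9 + 149 @ $10 + 62 @ $13 + 160 @ $15 = $6,874
LIFO COGS: 123 @ $13 + 168 @ $15 + 62 @ $13 + 149 @ $10 + 111 @ $9 = $7,414
Difference = |$6,874 − $7,414| = $540

$540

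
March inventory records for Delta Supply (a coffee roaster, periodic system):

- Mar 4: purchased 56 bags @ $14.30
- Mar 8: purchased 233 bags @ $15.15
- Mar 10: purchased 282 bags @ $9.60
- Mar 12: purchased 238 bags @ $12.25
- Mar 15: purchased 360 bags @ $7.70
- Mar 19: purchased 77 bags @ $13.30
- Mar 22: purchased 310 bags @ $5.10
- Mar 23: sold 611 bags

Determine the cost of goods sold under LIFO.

Mar 23, 611 sold [LIFO — newest first]: 310 @ $5.10 + 77 @ $13.30 + 224 @ $7.70 = $4,329.90
Ending inventory: 56 @ $14.30 + 233 @ $15.15 + 282 @ $9.60 + 238 @ $12.25 + 136 @ $7.70 = $11,000.65
Check: goods available $15,330.55 = COGS $4,329.90 + ending $11,000.65

COGS = $4,329.90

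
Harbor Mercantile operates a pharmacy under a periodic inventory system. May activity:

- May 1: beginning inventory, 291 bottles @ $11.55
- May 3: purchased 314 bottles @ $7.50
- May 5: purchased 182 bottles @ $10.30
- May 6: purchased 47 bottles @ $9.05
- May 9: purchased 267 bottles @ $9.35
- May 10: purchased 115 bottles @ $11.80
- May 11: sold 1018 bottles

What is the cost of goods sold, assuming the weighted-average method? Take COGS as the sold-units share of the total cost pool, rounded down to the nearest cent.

May 11, sell 1018: 1018/1216 × $11,869.45 → $9,936.75
Ending inventory (cost pool remaining) = $1,932.70

COGS = $9,936.75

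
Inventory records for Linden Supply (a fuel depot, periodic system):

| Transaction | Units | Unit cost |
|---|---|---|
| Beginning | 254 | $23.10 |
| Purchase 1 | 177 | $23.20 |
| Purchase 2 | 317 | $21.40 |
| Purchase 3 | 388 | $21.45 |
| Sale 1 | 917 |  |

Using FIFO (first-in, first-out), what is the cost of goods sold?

Sale 1 (917) [FIFO — oldest first]: 254 @ $23.10 + 177 @ $23.20 + 317 @ $21.40 + 169 @ $21.45 = $20,382.65
Ending inventory: 219 @ $21.45 = $4,697.55

COGS = $20,382.65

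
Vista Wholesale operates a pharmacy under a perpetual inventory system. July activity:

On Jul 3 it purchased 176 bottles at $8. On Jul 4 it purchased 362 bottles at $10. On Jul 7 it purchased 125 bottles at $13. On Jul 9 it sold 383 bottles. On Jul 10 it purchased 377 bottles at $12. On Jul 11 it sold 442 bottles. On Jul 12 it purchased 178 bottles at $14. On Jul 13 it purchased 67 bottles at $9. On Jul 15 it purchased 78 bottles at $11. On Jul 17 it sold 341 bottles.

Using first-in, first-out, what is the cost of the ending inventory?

Ending inventory = $2,189

Jul 9, 383 sold [FIFO — oldest first]: 176 @ $8 + 207 @ $10 = $3,478
Jul 11, 442 sold [FIFO — oldest first]: 155 @ $10 + 125 @ $13 + 162 @ $12 = $5,119
Jul 17, 341 sold [FIFO — oldest first]: 215 @ $12 + 126 @ $14 = $4,344
Total COGS = $3,478 + $5,119 + $4,344 = $12,941
Ending inventory: 52 @ $14 + 67 @ $9 + 78 @ $11 = $2,189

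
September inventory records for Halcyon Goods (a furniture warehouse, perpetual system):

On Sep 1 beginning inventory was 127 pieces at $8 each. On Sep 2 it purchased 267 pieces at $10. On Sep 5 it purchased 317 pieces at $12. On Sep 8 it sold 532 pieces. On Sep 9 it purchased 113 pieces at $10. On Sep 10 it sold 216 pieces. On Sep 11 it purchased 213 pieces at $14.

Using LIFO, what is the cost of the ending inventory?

Sep 8, 532 sold [LIFO — newest first]: 317 @ $12 + 215 @ $10 = $5,954
Sep 10, 216 sold [LIFO — newest first]: 113 @ $10 + 52 @ $10 + 51 @ $8 = $2,058
Total COGS = $5,954 + $2,058 = $8,012
Ending inventory: 76 @ $8 + 213 @ $14 = $3,590

Ending inventory = $3,590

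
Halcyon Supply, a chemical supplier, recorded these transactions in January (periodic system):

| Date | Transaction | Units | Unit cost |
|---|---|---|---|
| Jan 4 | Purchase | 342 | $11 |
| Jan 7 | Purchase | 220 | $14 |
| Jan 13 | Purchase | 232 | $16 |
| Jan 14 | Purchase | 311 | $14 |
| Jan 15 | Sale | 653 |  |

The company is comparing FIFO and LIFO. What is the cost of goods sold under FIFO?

FIFO COGS: 342 @ $11 + 220 @ $14 + 91 @ $16 = $8,298
LIFO COGS: 311 @ $14 + 232 @ $16 + 110 @ $14 = $9,606

COGS = $8,298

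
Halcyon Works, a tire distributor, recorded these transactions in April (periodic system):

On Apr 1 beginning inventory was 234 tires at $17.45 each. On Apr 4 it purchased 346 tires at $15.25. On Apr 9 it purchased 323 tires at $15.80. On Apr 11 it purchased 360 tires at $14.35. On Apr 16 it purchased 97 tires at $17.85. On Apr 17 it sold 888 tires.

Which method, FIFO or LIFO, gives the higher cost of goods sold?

FIFO

FIFO COGS: 234 @ $17.45 + 346 @ $15.25 + 308 @ $15.80 = $14,226.20
LIFO COGS: 97 @ $17.85 + 360 @ $14.35 + 323 @ $15.80 + 108 @ $15.25 = $13,647.85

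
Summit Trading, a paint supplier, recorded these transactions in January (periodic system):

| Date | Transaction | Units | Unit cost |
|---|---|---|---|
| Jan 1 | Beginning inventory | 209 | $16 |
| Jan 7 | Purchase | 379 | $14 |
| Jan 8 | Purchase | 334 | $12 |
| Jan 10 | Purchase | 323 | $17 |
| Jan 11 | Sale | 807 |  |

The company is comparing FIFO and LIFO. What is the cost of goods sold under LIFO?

COGS = $11,599

FIFO COGS: 209 @ $16 + 379 @ $14 + 219 @ $12 = $11,278
LIFO COGS: 323 @ $17 + 334 @ $12 + 150 @ $14 = $11,599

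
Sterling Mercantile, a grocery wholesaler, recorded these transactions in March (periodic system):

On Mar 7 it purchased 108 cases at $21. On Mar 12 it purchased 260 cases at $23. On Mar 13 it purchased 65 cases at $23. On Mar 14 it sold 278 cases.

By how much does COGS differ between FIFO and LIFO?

$216

FIFO COGS: 108 @ $21 + 170 @ $23 = $6,178
LIFO COGS: 65 @ $23 + 213 @ $23 = $6,394
Difference = |$6,178 − $6,394| = $216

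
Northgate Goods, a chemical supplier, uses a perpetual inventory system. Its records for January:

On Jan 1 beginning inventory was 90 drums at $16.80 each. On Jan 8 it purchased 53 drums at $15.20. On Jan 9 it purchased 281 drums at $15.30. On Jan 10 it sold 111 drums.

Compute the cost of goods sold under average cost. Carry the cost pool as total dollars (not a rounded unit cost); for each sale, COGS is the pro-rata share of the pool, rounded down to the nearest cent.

COGS = $1,732.25

After Jan 1: 90 on hand, pool $1,512.00 (≈ $16.8000 each)
After Jan 8: 143 on hand, pool $2,317.60 (≈ $16.2070 each)
After Jan 9: 424 on hand, pool $6,616.90 (≈ $15.6059 each)
Jan 10, sell 111: 111/424 × $6,616.90 → $1,732.25
Ending inventory (cost pool remaining) = $4,884.65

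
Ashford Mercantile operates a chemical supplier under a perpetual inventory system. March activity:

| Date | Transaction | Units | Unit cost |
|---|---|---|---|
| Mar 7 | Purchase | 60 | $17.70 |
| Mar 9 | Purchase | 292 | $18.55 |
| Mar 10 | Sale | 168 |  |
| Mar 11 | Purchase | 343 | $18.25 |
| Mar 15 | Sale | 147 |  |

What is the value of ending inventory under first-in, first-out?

Ending inventory = $6,946.10

Mar 10, 168 sold [FIFO — oldest first]: 60 @ $17.70 + 108 @ $18.55 = $3,065.40
Mar 15, 147 sold [FIFO — oldest first]: 147 @ $18.55 = $2,726.85
Total COGS = $3,065.40 + $2,726.85 = $5,792.25
Ending inventory: 37 @ $18.55 + 343 @ $18.25 = $6,946.10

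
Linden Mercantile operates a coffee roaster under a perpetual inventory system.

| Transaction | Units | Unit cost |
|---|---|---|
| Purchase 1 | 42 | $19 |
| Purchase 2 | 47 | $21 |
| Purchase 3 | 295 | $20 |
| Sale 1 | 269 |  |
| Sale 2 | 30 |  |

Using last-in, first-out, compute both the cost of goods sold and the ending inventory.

COGS = $5,984; ending inventory = $1,701

Sale 1 (269) [LIFO — newest first]: 269 @ $20 = $5,380
Sale 2 (30) [LIFO — newest first]: 26 @ $20 + 4 @ $21 = $604
Total COGS = $5,380 + $604 = $5,984
Ending inventory: 42 @ $19 + 43 @ $21 = $1,701
Check: goods available $7,685 = COGS $5,984 + ending $1,701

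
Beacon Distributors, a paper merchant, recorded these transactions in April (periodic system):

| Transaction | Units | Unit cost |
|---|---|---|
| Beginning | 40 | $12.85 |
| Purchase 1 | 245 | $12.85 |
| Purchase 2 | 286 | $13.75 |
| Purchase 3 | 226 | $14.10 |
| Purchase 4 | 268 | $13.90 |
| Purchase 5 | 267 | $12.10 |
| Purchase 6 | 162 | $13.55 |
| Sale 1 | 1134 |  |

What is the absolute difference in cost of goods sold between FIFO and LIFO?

$102.60

FIFO COGS: 40 @ $12.85 + 245 @ $12.85 + 286 @ $13.75 + 226 @ $14.10 + 268 @ $13.90 + 69 @ $12.10 = $15,341.45
LIFO COGS: 162 @ $13.55 + 267 @ $12.10 + 268 @ $13.90 + 226 @ $14.10 + 211 @ $13.75 = $15,238.85
Difference = |$15,341.45 − $15,238.85| = $102.60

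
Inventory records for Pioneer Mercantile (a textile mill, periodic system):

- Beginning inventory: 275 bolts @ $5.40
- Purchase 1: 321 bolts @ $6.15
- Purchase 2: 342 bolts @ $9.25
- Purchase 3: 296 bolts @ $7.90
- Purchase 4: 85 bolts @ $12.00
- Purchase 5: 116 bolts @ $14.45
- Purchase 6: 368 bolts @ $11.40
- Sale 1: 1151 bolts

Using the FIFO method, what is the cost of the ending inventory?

Ending inventory = $7,547.10

Sale 1 (1151) [FIFO — oldest first]: 275 @ $5.40 + 321 @ $6.15 + 342 @ $9.25 + 213 @ $7.90 = $8,305.35
Ending inventory: 83 @ $7.90 + 85 @ $12.00 + 116 @ $14.45 + 368 @ $11.40 = $7,547.10
Check: goods available $15,852.45 = COGS $8,305.35 + ending $7,547.10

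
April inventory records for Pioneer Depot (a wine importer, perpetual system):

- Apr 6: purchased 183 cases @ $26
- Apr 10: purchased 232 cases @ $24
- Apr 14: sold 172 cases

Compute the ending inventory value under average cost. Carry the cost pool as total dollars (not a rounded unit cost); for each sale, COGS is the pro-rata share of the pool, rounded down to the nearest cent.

After Apr 6: 183 on hand, pool $4,758.00 (≈ $26.0000 each)
After Apr 10: 415 on hand, pool $10,326.00 (≈ $24.8819 each)
Apr 14, sell 172: 172/415 × $10,326.00 → $4,279.69
Ending inventory (cost pool remaining) = $6,046.31

Ending inventory = $6,046.31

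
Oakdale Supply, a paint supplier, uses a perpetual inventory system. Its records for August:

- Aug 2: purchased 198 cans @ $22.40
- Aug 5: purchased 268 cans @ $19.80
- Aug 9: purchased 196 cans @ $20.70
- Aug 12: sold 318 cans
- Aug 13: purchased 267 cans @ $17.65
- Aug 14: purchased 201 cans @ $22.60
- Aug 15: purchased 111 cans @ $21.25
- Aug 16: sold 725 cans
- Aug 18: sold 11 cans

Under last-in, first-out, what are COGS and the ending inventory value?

Aug 12, 318 sold [LIFO — newest first]: 196 @ $20.70 + 122 @ $19.80 = $6,472.80
Aug 16, 725 sold [LIFO — newest first]: 111 @ $21.25 + 201 @ $22.60 + 267 @ $17.65 + 146 @ $19.80 = $14,504.70
Aug 18, 11 sold [LIFO — newest first]: 11 @ $22.40 = $246.40
Total COGS = $6,472.80 + $14,504.70 + $246.40 = $21,223.90
Ending inventory: 187 @ $22.40 = $4,188.80

COGS = $21,223.90; ending inventory = $4,188.80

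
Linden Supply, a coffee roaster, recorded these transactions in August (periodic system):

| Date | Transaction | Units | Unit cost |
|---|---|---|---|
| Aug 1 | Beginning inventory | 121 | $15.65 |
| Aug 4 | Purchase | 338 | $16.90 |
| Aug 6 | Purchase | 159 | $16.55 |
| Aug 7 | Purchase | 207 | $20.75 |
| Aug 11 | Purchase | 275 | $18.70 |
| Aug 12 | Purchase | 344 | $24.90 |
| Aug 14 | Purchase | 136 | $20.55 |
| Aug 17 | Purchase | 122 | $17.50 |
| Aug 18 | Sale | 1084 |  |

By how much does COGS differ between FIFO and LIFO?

FIFO COGS: 121 @ $15.65 + 338 @ $16.90 + 159 @ $16.55 + 207 @ $20.75 + 259 @ $18.70 = $19,375.85
LIFO COGS: 122 @ $17.50 + 136 @ $20.55 + 344 @ $24.90 + 275 @ $18.70 + 207 @ $20.75 = $22,933.15
Difference = |$19,375.85 − $22,933.15| = $3,557.30

$3,557.30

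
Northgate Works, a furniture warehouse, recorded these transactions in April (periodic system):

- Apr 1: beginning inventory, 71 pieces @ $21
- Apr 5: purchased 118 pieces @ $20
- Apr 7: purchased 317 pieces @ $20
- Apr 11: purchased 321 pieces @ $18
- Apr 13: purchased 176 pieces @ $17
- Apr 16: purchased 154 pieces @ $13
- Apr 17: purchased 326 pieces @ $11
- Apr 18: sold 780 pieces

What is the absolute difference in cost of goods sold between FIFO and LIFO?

$4,311

FIFO COGS: 71 @ $21 + 118 @ $20 + 317 @ $20 + 274 @ $18 = $15,123
LIFO COGS: 326 @ $11 + 154 @ $13 + 176 @ $17 + 124 @ $18 = $10,812
Difference = |$15,123 − $10,812| = $4,311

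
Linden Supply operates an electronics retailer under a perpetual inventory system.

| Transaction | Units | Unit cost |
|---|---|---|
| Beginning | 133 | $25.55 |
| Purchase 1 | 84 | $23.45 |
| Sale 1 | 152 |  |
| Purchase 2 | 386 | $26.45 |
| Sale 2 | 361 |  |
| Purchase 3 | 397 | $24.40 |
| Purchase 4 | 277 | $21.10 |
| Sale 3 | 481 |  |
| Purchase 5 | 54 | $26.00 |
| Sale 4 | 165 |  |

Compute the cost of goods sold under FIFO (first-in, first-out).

Sale 1 (152) [FIFO — oldest first]: 133 @ $25.55 + 19 @ $23.45 = $3,843.70
Sale 2 (361) [FIFO — oldest first]: 65 @ $23.45 + 296 @ $26.45 = $9,353.45
Sale 3 (481) [FIFO — oldest first]: 90 @ $26.45 + 391 @ $24.40 = $11,920.90
Sale 4 (165) [FIFO — oldest first]: 6 @ $24.40 + 159 @ $21.10 = $3,501.30
Total COGS = $3,843.70 + $9,353.45 + $11,920.90 + $3,501.30 = $28,619.35
Ending inventory: 118 @ $21.10 + 54 @ $26.00 = $3,893.80
Check: goods available $32,513.15 = COGS $28,619.35 + ending $3,893.80

COGS = $28,619.35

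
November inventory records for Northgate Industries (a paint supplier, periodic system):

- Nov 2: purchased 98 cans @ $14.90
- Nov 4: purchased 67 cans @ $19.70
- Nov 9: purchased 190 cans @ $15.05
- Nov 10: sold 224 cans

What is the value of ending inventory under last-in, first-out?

Nov 10, 224 sold [LIFO — newest first]: 190 @ $15.05 + 34 @ $19.70 = $3,529.30
Ending inventory: 98 @ $14.90 + 33 @ $19.70 = $2,110.30

Ending inventory = $2,110.30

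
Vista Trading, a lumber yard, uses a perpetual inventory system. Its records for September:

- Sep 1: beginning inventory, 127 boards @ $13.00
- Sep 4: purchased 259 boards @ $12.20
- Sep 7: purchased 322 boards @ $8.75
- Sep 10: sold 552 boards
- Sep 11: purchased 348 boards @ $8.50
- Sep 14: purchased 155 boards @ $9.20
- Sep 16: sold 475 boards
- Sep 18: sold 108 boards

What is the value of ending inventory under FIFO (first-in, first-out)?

Ending inventory = $699.20

Sep 10, 552 sold [FIFO — oldest first]: 127 @ $13.00 + 259 @ $12.20 + 166 @ $8.75 = $6,263.30
Sep 16, 475 sold [FIFO — oldest first]: 156 @ $8.75 + 319 @ $8.50 = $4,076.50
Sep 18, 108 sold [FIFO — oldest first]: 29 @ $8.50 + 79 @ $9.20 = $973.30
Total COGS = $6,263.30 + $4,076.50 + $973.30 = $11,313.10
Ending inventory: 76 @ $9.20 = $699.20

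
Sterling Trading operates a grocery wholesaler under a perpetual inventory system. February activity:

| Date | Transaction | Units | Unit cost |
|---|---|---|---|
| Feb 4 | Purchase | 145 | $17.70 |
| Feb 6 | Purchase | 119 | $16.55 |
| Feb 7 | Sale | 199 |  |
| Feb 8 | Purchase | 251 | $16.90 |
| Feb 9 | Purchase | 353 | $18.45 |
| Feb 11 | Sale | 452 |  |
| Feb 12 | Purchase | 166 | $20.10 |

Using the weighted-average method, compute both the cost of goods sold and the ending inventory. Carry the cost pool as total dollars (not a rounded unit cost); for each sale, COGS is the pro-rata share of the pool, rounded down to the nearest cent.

After Feb 4: 145 on hand, pool $2,566.50 (≈ $17.7000 each)
After Feb 6: 264 on hand, pool $4,535.95 (≈ $17.1816 each)
Feb 7, sell 199: 199/264 × $4,535.95 → $3,419.14
After Feb 8: 316 on hand, pool $5,358.71 (≈ $16.9579 each)
After Feb 9: 669 on hand, pool $11,871.56 (≈ $17.7452 each)
Feb 11, sell 452: 452/669 × $11,871.56 → $8,020.84
After Feb 12: 383 on hand, pool $7,187.32 (≈ $18.7658 each)
Total COGS = $3,419.14 + $8,020.84 = $11,439.98
Ending inventory (cost pool remaining) = $7,187.32
Check: goods available $18,627.30 = COGS $11,439.98 + ending $7,187.32

COGS = $11,439.98; ending inventory = $7,187.32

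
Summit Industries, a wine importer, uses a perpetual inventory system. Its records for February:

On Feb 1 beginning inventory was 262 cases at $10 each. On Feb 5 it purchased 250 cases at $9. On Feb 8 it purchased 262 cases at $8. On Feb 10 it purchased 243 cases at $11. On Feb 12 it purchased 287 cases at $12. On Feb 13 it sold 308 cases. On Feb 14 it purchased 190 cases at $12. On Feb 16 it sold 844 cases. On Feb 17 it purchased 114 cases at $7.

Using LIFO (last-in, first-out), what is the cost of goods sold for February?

COGS = $12,023

Feb 13, 308 sold [LIFO — newest first]: 287 @ $12 + 21 @ $11 = $3,675
Feb 16, 844 sold [LIFO — newest first]: 190 @ $12 + 222 @ $11 + 262 @ $8 + 170 @ $9 = $8,348
Total COGS = $3,675 + $8,348 = $12,023
Ending inventory: 262 @ $10 + 80 @ $9 + 114 @ $7 = $4,138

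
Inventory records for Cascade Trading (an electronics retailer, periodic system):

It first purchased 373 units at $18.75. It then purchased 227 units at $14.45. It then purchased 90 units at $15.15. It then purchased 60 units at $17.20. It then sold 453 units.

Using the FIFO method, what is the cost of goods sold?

COGS = $8,149.75

Sale 1 (453) [FIFO — oldest first]: 373 @ $18.75 + 80 @ $14.45 = $8,149.75
Ending inventory: 147 @ $14.45 + 90 @ $15.15 + 60 @ $17.20 = $4,519.65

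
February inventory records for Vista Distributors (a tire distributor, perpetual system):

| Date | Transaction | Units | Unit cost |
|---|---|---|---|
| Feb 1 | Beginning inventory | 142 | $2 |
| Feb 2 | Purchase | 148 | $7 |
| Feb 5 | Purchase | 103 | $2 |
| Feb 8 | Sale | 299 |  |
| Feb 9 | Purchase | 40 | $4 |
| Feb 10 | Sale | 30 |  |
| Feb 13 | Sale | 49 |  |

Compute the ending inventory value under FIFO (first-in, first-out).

Feb 8, 299 sold [FIFO — oldest first]: 142 @ $2 + 148 @ $7 + 9 @ $2 = $1,338
Feb 10, 30 sold [FIFO — oldest first]: 30 @ $2 = $60
Feb 13, 49 sold [FIFO — oldest first]: 49 @ $2 = $98
Total COGS = $1,338 + $60 + $98 = $1,496
Ending inventory: 15 @ $2 + 40 @ $4 = $190
Check: goods available $1,686 = COGS $1,496 + ending $190

Ending inventory = $190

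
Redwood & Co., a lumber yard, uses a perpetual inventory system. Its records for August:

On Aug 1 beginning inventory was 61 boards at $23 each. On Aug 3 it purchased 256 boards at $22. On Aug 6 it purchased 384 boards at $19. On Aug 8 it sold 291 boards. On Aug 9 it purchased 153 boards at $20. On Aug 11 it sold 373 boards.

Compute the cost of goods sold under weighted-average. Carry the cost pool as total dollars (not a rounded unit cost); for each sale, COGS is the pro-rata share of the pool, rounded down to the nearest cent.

COGS = $13,529.61

After Aug 1: 61 on hand, pool $1,403.00 (≈ $23.0000 each)
After Aug 3: 317 on hand, pool $7,035.00 (≈ $22.1924 each)
After Aug 6: 701 on hand, pool $14,331.00 (≈ $20.4437 each)
Aug 8, sell 291: 291/701 × $14,331.00 → $5,949.10
After Aug 9: 563 on hand, pool $11,441.90 (≈ $20.3231 each)
Aug 11, sell 373: 373/563 × $11,441.90 → $7,580.51
Total COGS = $5,949.10 + $7,580.51 = $13,529.61
Ending inventory (cost pool remaining) = $3,861.39
Check: goods available $17,391.00 = COGS $13,529.61 + ending $3,861.39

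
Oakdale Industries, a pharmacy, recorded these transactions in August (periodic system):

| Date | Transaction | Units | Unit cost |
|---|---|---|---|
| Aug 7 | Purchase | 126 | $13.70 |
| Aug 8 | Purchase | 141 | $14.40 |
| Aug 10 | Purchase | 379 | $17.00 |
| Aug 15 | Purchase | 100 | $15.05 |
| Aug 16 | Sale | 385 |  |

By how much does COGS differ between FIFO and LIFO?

FIFO COGS: 126 @ $13.70 + 141 @ $14.40 + 118 @ $17.00 = $5,762.60
LIFO COGS: 100 @ $15.05 + 285 @ $17.00 = $6,350.00
Difference = |$5,762.60 − $6,350.00| = $587.40

$587.40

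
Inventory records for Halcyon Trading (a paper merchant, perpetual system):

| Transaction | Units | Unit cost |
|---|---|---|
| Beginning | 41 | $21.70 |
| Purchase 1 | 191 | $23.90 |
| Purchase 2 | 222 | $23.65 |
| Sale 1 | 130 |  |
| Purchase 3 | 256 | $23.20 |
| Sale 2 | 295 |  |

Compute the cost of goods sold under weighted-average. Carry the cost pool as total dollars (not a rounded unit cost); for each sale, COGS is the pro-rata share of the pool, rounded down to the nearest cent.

After Beginning: 41 on hand, pool $889.70 (≈ $21.7000 each)
After Purchase 1: 232 on hand, pool $5,454.60 (≈ $23.5112 each)
After Purchase 2: 454 on hand, pool $10,704.90 (≈ $23.5791 each)
Sale 1, sell 130: 130/454 × $10,704.90 → $3,065.27
After Purchase 3: 580 on hand, pool $13,578.83 (≈ $23.4118 each)
Sale 2, sell 295: 295/580 × $13,578.83 → $6,906.47
Total COGS = $3,065.27 + $6,906.47 = $9,971.74
Ending inventory (cost pool remaining) = $6,672.36

COGS = $9,971.74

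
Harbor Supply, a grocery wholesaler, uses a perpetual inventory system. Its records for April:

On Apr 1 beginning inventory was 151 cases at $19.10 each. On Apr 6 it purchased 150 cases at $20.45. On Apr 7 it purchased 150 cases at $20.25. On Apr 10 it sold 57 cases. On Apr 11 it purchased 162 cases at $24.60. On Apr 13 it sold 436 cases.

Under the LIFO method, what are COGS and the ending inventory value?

COGS = $10,682.30; ending inventory = $2,292.00

Apr 10, 57 sold [LIFO — newest first]: 57 @ $20.25 = $1,154.25
Apr 13, 436 sold [LIFO — newest first]: 162 @ $24.60 + 93 @ $20.25 + 150 @ $20.45 + 31 @ $19.10 = $9,528.05
Total COGS = $1,154.25 + $9,528.05 = $10,682.30
Ending inventory: 120 @ $19.10 = $2,292.00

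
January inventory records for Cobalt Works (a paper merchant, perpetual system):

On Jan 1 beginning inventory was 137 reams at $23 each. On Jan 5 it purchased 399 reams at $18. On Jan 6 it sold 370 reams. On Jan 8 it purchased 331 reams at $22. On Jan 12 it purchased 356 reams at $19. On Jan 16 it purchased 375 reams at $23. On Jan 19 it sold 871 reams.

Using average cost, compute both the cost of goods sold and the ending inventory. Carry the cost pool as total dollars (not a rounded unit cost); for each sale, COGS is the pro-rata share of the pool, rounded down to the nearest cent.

COGS = $25,482.82; ending inventory = $7,521.18

After Jan 1: 137 on hand, pool $3,151.00 (≈ $23.0000 each)
After Jan 5: 536 on hand, pool $10,333.00 (≈ $19.2780 each)
Jan 6, sell 370: 370/536 × $10,333.00 → $7,132.85
After Jan 8: 497 on hand, pool $10,482.15 (≈ $21.0908 each)
After Jan 12: 853 on hand, pool $17,246.15 (≈ $20.2182 each)
After Jan 16: 1228 on hand, pool $25,871.15 (≈ $21.0677 each)
Jan 19, sell 871: 871/1228 × $25,871.15 → $18,349.97
Total COGS = $7,132.85 + $18,349.97 = $25,482.82
Ending inventory (cost pool remaining) = $7,521.18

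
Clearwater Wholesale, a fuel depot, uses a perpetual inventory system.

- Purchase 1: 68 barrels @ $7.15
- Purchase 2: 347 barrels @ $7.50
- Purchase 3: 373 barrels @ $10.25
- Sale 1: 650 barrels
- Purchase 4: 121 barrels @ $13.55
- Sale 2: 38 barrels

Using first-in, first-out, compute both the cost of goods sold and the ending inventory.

Sale 1 (650) [FIFO — oldest first]: 68 @ $7.15 + 347 @ $7.50 + 235 @ $10.25 = $5,497.45
Sale 2 (38) [FIFO — oldest first]: 38 @ $10.25 = $389.50
Total COGS = $5,497.45 + $389.50 = $5,886.95
Ending inventory: 100 @ $10.25 + 121 @ $13.55 = $2,664.55
Check: goods available $8,551.50 = COGS $5,886.95 + ending $2,664.55

COGS = $5,886.95; ending inventory = $2,664.55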